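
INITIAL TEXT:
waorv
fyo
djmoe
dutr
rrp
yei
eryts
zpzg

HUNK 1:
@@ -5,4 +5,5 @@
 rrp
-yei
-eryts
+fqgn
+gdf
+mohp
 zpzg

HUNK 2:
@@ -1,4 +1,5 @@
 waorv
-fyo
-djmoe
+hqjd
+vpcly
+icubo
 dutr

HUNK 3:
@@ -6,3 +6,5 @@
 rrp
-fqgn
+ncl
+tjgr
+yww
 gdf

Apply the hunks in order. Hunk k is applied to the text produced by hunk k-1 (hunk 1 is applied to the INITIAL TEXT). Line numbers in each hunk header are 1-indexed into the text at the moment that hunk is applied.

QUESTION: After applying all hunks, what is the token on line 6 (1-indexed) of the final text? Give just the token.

Answer: rrp

Derivation:
Hunk 1: at line 5 remove [yei,eryts] add [fqgn,gdf,mohp] -> 9 lines: waorv fyo djmoe dutr rrp fqgn gdf mohp zpzg
Hunk 2: at line 1 remove [fyo,djmoe] add [hqjd,vpcly,icubo] -> 10 lines: waorv hqjd vpcly icubo dutr rrp fqgn gdf mohp zpzg
Hunk 3: at line 6 remove [fqgn] add [ncl,tjgr,yww] -> 12 lines: waorv hqjd vpcly icubo dutr rrp ncl tjgr yww gdf mohp zpzg
Final line 6: rrp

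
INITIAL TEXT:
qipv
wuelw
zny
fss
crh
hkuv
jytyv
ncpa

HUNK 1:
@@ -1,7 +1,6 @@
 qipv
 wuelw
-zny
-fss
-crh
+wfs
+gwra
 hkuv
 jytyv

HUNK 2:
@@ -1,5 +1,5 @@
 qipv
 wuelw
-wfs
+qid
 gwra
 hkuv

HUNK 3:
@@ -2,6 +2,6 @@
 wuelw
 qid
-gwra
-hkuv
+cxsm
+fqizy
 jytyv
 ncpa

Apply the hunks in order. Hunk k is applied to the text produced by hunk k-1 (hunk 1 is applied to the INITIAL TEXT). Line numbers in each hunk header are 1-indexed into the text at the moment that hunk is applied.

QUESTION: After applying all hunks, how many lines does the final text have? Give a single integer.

Hunk 1: at line 1 remove [zny,fss,crh] add [wfs,gwra] -> 7 lines: qipv wuelw wfs gwra hkuv jytyv ncpa
Hunk 2: at line 1 remove [wfs] add [qid] -> 7 lines: qipv wuelw qid gwra hkuv jytyv ncpa
Hunk 3: at line 2 remove [gwra,hkuv] add [cxsm,fqizy] -> 7 lines: qipv wuelw qid cxsm fqizy jytyv ncpa
Final line count: 7

Answer: 7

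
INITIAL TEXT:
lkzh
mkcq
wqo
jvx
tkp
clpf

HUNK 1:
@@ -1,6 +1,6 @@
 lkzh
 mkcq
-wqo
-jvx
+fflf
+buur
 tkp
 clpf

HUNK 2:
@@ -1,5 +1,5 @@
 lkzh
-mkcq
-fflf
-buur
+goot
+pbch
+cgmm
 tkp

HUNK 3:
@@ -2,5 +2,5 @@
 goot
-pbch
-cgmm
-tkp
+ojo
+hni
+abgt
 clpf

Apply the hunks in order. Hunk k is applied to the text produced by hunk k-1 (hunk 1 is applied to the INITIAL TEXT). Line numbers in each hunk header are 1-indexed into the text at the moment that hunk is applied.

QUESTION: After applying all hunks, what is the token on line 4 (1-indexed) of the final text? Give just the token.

Hunk 1: at line 1 remove [wqo,jvx] add [fflf,buur] -> 6 lines: lkzh mkcq fflf buur tkp clpf
Hunk 2: at line 1 remove [mkcq,fflf,buur] add [goot,pbch,cgmm] -> 6 lines: lkzh goot pbch cgmm tkp clpf
Hunk 3: at line 2 remove [pbch,cgmm,tkp] add [ojo,hni,abgt] -> 6 lines: lkzh goot ojo hni abgt clpf
Final line 4: hni

Answer: hni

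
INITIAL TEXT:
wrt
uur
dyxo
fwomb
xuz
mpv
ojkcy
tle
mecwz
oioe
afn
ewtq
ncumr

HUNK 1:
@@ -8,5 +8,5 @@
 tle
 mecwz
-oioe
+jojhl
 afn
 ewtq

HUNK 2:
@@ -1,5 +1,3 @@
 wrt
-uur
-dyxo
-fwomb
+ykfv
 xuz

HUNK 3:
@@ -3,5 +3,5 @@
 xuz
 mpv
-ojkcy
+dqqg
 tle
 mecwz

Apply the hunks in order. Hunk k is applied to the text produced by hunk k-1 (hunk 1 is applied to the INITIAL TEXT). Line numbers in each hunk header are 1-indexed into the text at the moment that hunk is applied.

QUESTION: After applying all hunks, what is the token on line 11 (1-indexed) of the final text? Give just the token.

Hunk 1: at line 8 remove [oioe] add [jojhl] -> 13 lines: wrt uur dyxo fwomb xuz mpv ojkcy tle mecwz jojhl afn ewtq ncumr
Hunk 2: at line 1 remove [uur,dyxo,fwomb] add [ykfv] -> 11 lines: wrt ykfv xuz mpv ojkcy tle mecwz jojhl afn ewtq ncumr
Hunk 3: at line 3 remove [ojkcy] add [dqqg] -> 11 lines: wrt ykfv xuz mpv dqqg tle mecwz jojhl afn ewtq ncumr
Final line 11: ncumr

Answer: ncumr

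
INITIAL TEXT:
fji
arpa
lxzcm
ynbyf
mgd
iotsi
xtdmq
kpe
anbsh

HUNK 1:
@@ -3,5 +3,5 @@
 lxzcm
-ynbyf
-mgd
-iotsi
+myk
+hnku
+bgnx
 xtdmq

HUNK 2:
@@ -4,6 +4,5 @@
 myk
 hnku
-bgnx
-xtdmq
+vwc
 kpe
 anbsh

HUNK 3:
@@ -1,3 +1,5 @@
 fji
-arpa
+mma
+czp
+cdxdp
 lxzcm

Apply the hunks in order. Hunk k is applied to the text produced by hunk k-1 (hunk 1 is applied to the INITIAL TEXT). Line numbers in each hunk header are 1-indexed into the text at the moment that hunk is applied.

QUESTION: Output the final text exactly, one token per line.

Hunk 1: at line 3 remove [ynbyf,mgd,iotsi] add [myk,hnku,bgnx] -> 9 lines: fji arpa lxzcm myk hnku bgnx xtdmq kpe anbsh
Hunk 2: at line 4 remove [bgnx,xtdmq] add [vwc] -> 8 lines: fji arpa lxzcm myk hnku vwc kpe anbsh
Hunk 3: at line 1 remove [arpa] add [mma,czp,cdxdp] -> 10 lines: fji mma czp cdxdp lxzcm myk hnku vwc kpe anbsh

Answer: fji
mma
czp
cdxdp
lxzcm
myk
hnku
vwc
kpe
anbsh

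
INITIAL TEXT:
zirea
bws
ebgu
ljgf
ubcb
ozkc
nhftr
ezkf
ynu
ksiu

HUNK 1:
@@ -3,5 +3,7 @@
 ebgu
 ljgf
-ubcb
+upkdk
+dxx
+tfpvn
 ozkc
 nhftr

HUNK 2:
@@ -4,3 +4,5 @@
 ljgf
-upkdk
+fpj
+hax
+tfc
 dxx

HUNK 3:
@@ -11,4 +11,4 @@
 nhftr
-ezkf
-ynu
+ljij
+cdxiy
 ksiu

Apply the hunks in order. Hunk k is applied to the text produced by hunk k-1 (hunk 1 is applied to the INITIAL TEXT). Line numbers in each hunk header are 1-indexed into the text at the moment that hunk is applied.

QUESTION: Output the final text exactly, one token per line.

Hunk 1: at line 3 remove [ubcb] add [upkdk,dxx,tfpvn] -> 12 lines: zirea bws ebgu ljgf upkdk dxx tfpvn ozkc nhftr ezkf ynu ksiu
Hunk 2: at line 4 remove [upkdk] add [fpj,hax,tfc] -> 14 lines: zirea bws ebgu ljgf fpj hax tfc dxx tfpvn ozkc nhftr ezkf ynu ksiu
Hunk 3: at line 11 remove [ezkf,ynu] add [ljij,cdxiy] -> 14 lines: zirea bws ebgu ljgf fpj hax tfc dxx tfpvn ozkc nhftr ljij cdxiy ksiu

Answer: zirea
bws
ebgu
ljgf
fpj
hax
tfc
dxx
tfpvn
ozkc
nhftr
ljij
cdxiy
ksiu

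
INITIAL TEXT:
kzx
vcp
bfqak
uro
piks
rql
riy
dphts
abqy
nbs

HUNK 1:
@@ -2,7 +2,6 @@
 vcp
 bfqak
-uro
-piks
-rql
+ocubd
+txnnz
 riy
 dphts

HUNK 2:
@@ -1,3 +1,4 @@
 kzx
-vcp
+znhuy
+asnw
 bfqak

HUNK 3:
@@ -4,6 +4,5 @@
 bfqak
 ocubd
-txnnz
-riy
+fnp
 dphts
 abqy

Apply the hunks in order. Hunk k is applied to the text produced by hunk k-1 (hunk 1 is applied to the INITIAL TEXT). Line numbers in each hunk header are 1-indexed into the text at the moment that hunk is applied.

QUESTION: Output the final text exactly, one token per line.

Hunk 1: at line 2 remove [uro,piks,rql] add [ocubd,txnnz] -> 9 lines: kzx vcp bfqak ocubd txnnz riy dphts abqy nbs
Hunk 2: at line 1 remove [vcp] add [znhuy,asnw] -> 10 lines: kzx znhuy asnw bfqak ocubd txnnz riy dphts abqy nbs
Hunk 3: at line 4 remove [txnnz,riy] add [fnp] -> 9 lines: kzx znhuy asnw bfqak ocubd fnp dphts abqy nbs

Answer: kzx
znhuy
asnw
bfqak
ocubd
fnp
dphts
abqy
nbs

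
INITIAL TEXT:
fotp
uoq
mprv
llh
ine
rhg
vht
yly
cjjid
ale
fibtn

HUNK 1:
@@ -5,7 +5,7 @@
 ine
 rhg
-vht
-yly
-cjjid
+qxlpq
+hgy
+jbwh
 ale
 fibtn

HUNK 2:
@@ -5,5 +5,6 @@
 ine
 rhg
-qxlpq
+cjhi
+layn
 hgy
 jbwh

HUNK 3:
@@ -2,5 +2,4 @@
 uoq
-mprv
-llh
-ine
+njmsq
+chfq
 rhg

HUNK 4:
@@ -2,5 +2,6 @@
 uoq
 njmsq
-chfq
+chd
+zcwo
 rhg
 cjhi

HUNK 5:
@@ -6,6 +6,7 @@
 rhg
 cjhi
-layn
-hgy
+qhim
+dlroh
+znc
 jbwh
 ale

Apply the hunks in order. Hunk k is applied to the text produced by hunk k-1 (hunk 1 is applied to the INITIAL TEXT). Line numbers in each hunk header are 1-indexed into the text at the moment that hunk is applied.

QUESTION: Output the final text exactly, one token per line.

Answer: fotp
uoq
njmsq
chd
zcwo
rhg
cjhi
qhim
dlroh
znc
jbwh
ale
fibtn

Derivation:
Hunk 1: at line 5 remove [vht,yly,cjjid] add [qxlpq,hgy,jbwh] -> 11 lines: fotp uoq mprv llh ine rhg qxlpq hgy jbwh ale fibtn
Hunk 2: at line 5 remove [qxlpq] add [cjhi,layn] -> 12 lines: fotp uoq mprv llh ine rhg cjhi layn hgy jbwh ale fibtn
Hunk 3: at line 2 remove [mprv,llh,ine] add [njmsq,chfq] -> 11 lines: fotp uoq njmsq chfq rhg cjhi layn hgy jbwh ale fibtn
Hunk 4: at line 2 remove [chfq] add [chd,zcwo] -> 12 lines: fotp uoq njmsq chd zcwo rhg cjhi layn hgy jbwh ale fibtn
Hunk 5: at line 6 remove [layn,hgy] add [qhim,dlroh,znc] -> 13 lines: fotp uoq njmsq chd zcwo rhg cjhi qhim dlroh znc jbwh ale fibtn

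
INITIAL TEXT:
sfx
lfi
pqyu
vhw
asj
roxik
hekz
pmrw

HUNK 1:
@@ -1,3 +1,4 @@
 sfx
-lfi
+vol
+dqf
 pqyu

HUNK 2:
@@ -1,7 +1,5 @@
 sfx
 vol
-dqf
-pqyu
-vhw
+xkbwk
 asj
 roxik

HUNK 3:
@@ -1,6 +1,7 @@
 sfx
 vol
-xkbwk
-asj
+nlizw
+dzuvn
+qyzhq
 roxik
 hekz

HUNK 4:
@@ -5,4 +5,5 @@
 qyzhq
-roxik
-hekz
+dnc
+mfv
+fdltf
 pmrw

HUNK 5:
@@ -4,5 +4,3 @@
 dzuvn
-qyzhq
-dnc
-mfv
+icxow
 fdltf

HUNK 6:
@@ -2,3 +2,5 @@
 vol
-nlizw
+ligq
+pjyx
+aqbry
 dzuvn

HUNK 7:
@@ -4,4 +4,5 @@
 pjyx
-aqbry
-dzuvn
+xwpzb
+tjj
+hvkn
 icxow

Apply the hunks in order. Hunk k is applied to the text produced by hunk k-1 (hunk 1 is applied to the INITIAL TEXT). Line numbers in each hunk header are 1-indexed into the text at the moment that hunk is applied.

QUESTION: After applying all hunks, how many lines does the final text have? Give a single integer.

Hunk 1: at line 1 remove [lfi] add [vol,dqf] -> 9 lines: sfx vol dqf pqyu vhw asj roxik hekz pmrw
Hunk 2: at line 1 remove [dqf,pqyu,vhw] add [xkbwk] -> 7 lines: sfx vol xkbwk asj roxik hekz pmrw
Hunk 3: at line 1 remove [xkbwk,asj] add [nlizw,dzuvn,qyzhq] -> 8 lines: sfx vol nlizw dzuvn qyzhq roxik hekz pmrw
Hunk 4: at line 5 remove [roxik,hekz] add [dnc,mfv,fdltf] -> 9 lines: sfx vol nlizw dzuvn qyzhq dnc mfv fdltf pmrw
Hunk 5: at line 4 remove [qyzhq,dnc,mfv] add [icxow] -> 7 lines: sfx vol nlizw dzuvn icxow fdltf pmrw
Hunk 6: at line 2 remove [nlizw] add [ligq,pjyx,aqbry] -> 9 lines: sfx vol ligq pjyx aqbry dzuvn icxow fdltf pmrw
Hunk 7: at line 4 remove [aqbry,dzuvn] add [xwpzb,tjj,hvkn] -> 10 lines: sfx vol ligq pjyx xwpzb tjj hvkn icxow fdltf pmrw
Final line count: 10

Answer: 10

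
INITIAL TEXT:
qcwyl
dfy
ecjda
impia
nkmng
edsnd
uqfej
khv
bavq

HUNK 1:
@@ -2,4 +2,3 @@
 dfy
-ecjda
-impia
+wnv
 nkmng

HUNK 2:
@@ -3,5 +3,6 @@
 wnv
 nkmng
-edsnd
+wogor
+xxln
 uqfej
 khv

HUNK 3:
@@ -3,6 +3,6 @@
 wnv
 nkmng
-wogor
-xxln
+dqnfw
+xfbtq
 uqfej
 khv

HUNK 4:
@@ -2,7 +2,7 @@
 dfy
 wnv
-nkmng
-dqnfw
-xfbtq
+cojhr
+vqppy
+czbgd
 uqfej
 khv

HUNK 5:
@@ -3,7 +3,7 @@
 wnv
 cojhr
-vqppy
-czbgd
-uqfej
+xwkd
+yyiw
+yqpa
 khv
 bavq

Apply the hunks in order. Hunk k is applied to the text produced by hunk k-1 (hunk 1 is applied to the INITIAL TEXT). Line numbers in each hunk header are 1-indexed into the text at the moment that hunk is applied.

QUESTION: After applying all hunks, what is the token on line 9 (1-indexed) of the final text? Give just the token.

Hunk 1: at line 2 remove [ecjda,impia] add [wnv] -> 8 lines: qcwyl dfy wnv nkmng edsnd uqfej khv bavq
Hunk 2: at line 3 remove [edsnd] add [wogor,xxln] -> 9 lines: qcwyl dfy wnv nkmng wogor xxln uqfej khv bavq
Hunk 3: at line 3 remove [wogor,xxln] add [dqnfw,xfbtq] -> 9 lines: qcwyl dfy wnv nkmng dqnfw xfbtq uqfej khv bavq
Hunk 4: at line 2 remove [nkmng,dqnfw,xfbtq] add [cojhr,vqppy,czbgd] -> 9 lines: qcwyl dfy wnv cojhr vqppy czbgd uqfej khv bavq
Hunk 5: at line 3 remove [vqppy,czbgd,uqfej] add [xwkd,yyiw,yqpa] -> 9 lines: qcwyl dfy wnv cojhr xwkd yyiw yqpa khv bavq
Final line 9: bavq

Answer: bavq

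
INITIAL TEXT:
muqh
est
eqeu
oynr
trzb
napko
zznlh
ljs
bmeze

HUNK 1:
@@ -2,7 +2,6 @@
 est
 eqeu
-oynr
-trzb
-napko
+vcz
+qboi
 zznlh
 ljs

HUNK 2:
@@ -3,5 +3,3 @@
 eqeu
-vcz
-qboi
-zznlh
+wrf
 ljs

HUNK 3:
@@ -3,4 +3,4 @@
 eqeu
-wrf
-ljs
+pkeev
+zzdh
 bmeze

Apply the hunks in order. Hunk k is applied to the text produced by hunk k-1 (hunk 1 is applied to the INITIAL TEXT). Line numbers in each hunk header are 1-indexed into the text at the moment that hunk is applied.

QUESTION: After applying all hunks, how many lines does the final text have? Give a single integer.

Answer: 6

Derivation:
Hunk 1: at line 2 remove [oynr,trzb,napko] add [vcz,qboi] -> 8 lines: muqh est eqeu vcz qboi zznlh ljs bmeze
Hunk 2: at line 3 remove [vcz,qboi,zznlh] add [wrf] -> 6 lines: muqh est eqeu wrf ljs bmeze
Hunk 3: at line 3 remove [wrf,ljs] add [pkeev,zzdh] -> 6 lines: muqh est eqeu pkeev zzdh bmeze
Final line count: 6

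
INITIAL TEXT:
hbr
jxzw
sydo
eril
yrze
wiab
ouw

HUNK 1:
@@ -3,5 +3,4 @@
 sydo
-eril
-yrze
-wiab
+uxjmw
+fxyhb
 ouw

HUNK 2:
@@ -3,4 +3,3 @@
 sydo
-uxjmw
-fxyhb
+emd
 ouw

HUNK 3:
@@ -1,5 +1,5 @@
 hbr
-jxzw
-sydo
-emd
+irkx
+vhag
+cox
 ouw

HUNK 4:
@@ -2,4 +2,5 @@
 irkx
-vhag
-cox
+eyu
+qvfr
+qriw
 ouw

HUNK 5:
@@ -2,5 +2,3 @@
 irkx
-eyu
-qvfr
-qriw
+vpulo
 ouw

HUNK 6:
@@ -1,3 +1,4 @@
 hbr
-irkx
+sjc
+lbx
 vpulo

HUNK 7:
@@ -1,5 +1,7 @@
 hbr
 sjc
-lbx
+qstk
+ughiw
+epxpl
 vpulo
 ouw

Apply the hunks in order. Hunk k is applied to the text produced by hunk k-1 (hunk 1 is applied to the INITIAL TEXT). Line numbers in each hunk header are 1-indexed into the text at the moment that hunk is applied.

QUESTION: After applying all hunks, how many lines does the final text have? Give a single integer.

Hunk 1: at line 3 remove [eril,yrze,wiab] add [uxjmw,fxyhb] -> 6 lines: hbr jxzw sydo uxjmw fxyhb ouw
Hunk 2: at line 3 remove [uxjmw,fxyhb] add [emd] -> 5 lines: hbr jxzw sydo emd ouw
Hunk 3: at line 1 remove [jxzw,sydo,emd] add [irkx,vhag,cox] -> 5 lines: hbr irkx vhag cox ouw
Hunk 4: at line 2 remove [vhag,cox] add [eyu,qvfr,qriw] -> 6 lines: hbr irkx eyu qvfr qriw ouw
Hunk 5: at line 2 remove [eyu,qvfr,qriw] add [vpulo] -> 4 lines: hbr irkx vpulo ouw
Hunk 6: at line 1 remove [irkx] add [sjc,lbx] -> 5 lines: hbr sjc lbx vpulo ouw
Hunk 7: at line 1 remove [lbx] add [qstk,ughiw,epxpl] -> 7 lines: hbr sjc qstk ughiw epxpl vpulo ouw
Final line count: 7

Answer: 7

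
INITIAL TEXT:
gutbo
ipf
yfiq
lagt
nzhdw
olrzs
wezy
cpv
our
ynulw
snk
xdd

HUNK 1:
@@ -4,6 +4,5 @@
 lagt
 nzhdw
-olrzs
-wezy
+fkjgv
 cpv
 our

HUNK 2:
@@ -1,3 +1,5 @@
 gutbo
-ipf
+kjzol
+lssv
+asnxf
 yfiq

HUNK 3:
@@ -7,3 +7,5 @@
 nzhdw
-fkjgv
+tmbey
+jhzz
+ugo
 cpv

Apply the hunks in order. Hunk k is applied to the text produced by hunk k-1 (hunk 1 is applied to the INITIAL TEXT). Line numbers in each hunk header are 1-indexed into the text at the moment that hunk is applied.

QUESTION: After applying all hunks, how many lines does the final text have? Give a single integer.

Answer: 15

Derivation:
Hunk 1: at line 4 remove [olrzs,wezy] add [fkjgv] -> 11 lines: gutbo ipf yfiq lagt nzhdw fkjgv cpv our ynulw snk xdd
Hunk 2: at line 1 remove [ipf] add [kjzol,lssv,asnxf] -> 13 lines: gutbo kjzol lssv asnxf yfiq lagt nzhdw fkjgv cpv our ynulw snk xdd
Hunk 3: at line 7 remove [fkjgv] add [tmbey,jhzz,ugo] -> 15 lines: gutbo kjzol lssv asnxf yfiq lagt nzhdw tmbey jhzz ugo cpv our ynulw snk xdd
Final line count: 15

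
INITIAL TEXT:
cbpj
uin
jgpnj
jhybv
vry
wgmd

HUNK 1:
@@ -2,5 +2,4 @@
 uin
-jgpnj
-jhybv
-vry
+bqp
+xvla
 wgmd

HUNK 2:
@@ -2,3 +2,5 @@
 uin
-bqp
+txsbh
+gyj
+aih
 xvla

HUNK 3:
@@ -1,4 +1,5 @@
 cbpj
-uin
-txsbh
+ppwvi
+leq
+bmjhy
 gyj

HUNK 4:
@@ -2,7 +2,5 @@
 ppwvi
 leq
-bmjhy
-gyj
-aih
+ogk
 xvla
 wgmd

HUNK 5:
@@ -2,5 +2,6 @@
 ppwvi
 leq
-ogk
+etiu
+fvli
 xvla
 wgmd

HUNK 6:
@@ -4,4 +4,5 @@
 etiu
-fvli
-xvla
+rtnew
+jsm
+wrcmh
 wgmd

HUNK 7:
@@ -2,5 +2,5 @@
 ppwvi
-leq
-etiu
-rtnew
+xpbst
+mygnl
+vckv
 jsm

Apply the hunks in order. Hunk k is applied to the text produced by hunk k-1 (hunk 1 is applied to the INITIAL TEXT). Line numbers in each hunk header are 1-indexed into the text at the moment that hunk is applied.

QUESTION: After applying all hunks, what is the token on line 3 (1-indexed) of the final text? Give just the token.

Answer: xpbst

Derivation:
Hunk 1: at line 2 remove [jgpnj,jhybv,vry] add [bqp,xvla] -> 5 lines: cbpj uin bqp xvla wgmd
Hunk 2: at line 2 remove [bqp] add [txsbh,gyj,aih] -> 7 lines: cbpj uin txsbh gyj aih xvla wgmd
Hunk 3: at line 1 remove [uin,txsbh] add [ppwvi,leq,bmjhy] -> 8 lines: cbpj ppwvi leq bmjhy gyj aih xvla wgmd
Hunk 4: at line 2 remove [bmjhy,gyj,aih] add [ogk] -> 6 lines: cbpj ppwvi leq ogk xvla wgmd
Hunk 5: at line 2 remove [ogk] add [etiu,fvli] -> 7 lines: cbpj ppwvi leq etiu fvli xvla wgmd
Hunk 6: at line 4 remove [fvli,xvla] add [rtnew,jsm,wrcmh] -> 8 lines: cbpj ppwvi leq etiu rtnew jsm wrcmh wgmd
Hunk 7: at line 2 remove [leq,etiu,rtnew] add [xpbst,mygnl,vckv] -> 8 lines: cbpj ppwvi xpbst mygnl vckv jsm wrcmh wgmd
Final line 3: xpbst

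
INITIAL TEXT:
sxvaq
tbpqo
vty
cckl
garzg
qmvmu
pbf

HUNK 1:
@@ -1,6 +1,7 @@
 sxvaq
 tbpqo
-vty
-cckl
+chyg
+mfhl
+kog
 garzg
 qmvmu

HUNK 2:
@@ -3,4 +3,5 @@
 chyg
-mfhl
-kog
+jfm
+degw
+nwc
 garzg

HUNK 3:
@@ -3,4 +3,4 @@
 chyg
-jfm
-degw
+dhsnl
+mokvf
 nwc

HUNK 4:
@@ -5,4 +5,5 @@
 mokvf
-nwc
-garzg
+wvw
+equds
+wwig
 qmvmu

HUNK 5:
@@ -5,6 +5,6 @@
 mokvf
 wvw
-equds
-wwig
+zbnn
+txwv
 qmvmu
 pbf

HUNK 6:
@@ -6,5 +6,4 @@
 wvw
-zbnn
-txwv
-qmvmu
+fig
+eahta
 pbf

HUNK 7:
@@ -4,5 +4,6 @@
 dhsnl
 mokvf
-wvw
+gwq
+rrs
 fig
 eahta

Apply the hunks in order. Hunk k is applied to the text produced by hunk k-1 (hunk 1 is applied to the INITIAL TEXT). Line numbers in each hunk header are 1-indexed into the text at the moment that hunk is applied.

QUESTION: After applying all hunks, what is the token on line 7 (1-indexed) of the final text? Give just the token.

Hunk 1: at line 1 remove [vty,cckl] add [chyg,mfhl,kog] -> 8 lines: sxvaq tbpqo chyg mfhl kog garzg qmvmu pbf
Hunk 2: at line 3 remove [mfhl,kog] add [jfm,degw,nwc] -> 9 lines: sxvaq tbpqo chyg jfm degw nwc garzg qmvmu pbf
Hunk 3: at line 3 remove [jfm,degw] add [dhsnl,mokvf] -> 9 lines: sxvaq tbpqo chyg dhsnl mokvf nwc garzg qmvmu pbf
Hunk 4: at line 5 remove [nwc,garzg] add [wvw,equds,wwig] -> 10 lines: sxvaq tbpqo chyg dhsnl mokvf wvw equds wwig qmvmu pbf
Hunk 5: at line 5 remove [equds,wwig] add [zbnn,txwv] -> 10 lines: sxvaq tbpqo chyg dhsnl mokvf wvw zbnn txwv qmvmu pbf
Hunk 6: at line 6 remove [zbnn,txwv,qmvmu] add [fig,eahta] -> 9 lines: sxvaq tbpqo chyg dhsnl mokvf wvw fig eahta pbf
Hunk 7: at line 4 remove [wvw] add [gwq,rrs] -> 10 lines: sxvaq tbpqo chyg dhsnl mokvf gwq rrs fig eahta pbf
Final line 7: rrs

Answer: rrs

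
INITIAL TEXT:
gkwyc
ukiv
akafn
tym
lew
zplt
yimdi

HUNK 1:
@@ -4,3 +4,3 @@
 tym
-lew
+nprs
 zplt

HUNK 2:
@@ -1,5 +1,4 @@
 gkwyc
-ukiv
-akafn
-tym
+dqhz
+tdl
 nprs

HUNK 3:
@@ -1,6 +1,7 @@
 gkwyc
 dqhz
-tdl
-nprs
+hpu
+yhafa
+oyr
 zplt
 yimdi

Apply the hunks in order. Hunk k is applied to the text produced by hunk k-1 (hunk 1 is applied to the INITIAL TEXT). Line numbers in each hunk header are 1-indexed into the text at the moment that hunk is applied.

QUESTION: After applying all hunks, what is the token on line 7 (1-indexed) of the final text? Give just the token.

Answer: yimdi

Derivation:
Hunk 1: at line 4 remove [lew] add [nprs] -> 7 lines: gkwyc ukiv akafn tym nprs zplt yimdi
Hunk 2: at line 1 remove [ukiv,akafn,tym] add [dqhz,tdl] -> 6 lines: gkwyc dqhz tdl nprs zplt yimdi
Hunk 3: at line 1 remove [tdl,nprs] add [hpu,yhafa,oyr] -> 7 lines: gkwyc dqhz hpu yhafa oyr zplt yimdi
Final line 7: yimdi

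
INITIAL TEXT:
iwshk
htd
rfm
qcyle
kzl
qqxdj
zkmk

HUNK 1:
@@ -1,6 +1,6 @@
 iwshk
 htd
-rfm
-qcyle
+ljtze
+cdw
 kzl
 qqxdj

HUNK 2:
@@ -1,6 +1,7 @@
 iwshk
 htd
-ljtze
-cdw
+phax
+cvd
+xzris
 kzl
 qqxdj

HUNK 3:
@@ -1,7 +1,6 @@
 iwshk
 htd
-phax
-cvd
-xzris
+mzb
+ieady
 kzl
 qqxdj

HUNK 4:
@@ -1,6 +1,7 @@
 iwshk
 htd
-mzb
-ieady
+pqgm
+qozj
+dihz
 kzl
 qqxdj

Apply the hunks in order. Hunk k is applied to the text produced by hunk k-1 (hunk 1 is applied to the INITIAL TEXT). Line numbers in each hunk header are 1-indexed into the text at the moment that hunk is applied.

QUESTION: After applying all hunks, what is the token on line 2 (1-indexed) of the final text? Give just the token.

Hunk 1: at line 1 remove [rfm,qcyle] add [ljtze,cdw] -> 7 lines: iwshk htd ljtze cdw kzl qqxdj zkmk
Hunk 2: at line 1 remove [ljtze,cdw] add [phax,cvd,xzris] -> 8 lines: iwshk htd phax cvd xzris kzl qqxdj zkmk
Hunk 3: at line 1 remove [phax,cvd,xzris] add [mzb,ieady] -> 7 lines: iwshk htd mzb ieady kzl qqxdj zkmk
Hunk 4: at line 1 remove [mzb,ieady] add [pqgm,qozj,dihz] -> 8 lines: iwshk htd pqgm qozj dihz kzl qqxdj zkmk
Final line 2: htd

Answer: htd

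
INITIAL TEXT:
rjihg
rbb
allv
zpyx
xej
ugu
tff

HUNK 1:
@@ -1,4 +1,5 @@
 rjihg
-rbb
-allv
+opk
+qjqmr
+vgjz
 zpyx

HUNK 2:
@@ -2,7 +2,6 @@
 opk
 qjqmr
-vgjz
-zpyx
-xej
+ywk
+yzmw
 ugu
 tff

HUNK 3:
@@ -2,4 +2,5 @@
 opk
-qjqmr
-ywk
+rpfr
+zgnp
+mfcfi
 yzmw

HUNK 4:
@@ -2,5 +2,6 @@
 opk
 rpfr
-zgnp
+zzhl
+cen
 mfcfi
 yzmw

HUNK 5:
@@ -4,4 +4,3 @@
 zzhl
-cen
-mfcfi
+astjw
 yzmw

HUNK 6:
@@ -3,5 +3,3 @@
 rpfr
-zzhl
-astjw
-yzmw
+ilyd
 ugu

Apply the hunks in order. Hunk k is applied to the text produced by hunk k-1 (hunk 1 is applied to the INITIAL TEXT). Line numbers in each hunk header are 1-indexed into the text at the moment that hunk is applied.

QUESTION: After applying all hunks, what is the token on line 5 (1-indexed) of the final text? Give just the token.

Answer: ugu

Derivation:
Hunk 1: at line 1 remove [rbb,allv] add [opk,qjqmr,vgjz] -> 8 lines: rjihg opk qjqmr vgjz zpyx xej ugu tff
Hunk 2: at line 2 remove [vgjz,zpyx,xej] add [ywk,yzmw] -> 7 lines: rjihg opk qjqmr ywk yzmw ugu tff
Hunk 3: at line 2 remove [qjqmr,ywk] add [rpfr,zgnp,mfcfi] -> 8 lines: rjihg opk rpfr zgnp mfcfi yzmw ugu tff
Hunk 4: at line 2 remove [zgnp] add [zzhl,cen] -> 9 lines: rjihg opk rpfr zzhl cen mfcfi yzmw ugu tff
Hunk 5: at line 4 remove [cen,mfcfi] add [astjw] -> 8 lines: rjihg opk rpfr zzhl astjw yzmw ugu tff
Hunk 6: at line 3 remove [zzhl,astjw,yzmw] add [ilyd] -> 6 lines: rjihg opk rpfr ilyd ugu tff
Final line 5: ugu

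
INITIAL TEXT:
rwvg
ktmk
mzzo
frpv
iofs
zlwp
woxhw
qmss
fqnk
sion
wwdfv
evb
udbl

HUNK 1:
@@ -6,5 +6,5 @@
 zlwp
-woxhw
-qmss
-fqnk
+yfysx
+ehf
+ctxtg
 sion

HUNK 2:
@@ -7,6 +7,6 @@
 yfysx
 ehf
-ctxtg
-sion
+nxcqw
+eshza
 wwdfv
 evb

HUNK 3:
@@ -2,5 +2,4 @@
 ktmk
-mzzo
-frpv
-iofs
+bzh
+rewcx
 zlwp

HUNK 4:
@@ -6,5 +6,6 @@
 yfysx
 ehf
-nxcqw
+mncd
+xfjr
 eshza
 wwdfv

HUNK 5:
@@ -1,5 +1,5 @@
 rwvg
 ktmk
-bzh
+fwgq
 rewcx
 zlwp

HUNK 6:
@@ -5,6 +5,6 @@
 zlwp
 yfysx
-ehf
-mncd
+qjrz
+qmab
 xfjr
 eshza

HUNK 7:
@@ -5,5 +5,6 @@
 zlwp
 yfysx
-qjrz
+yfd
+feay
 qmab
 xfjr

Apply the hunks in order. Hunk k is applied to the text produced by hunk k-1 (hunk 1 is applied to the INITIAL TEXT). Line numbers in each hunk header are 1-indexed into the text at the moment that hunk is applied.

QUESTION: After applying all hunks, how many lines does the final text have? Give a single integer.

Answer: 14

Derivation:
Hunk 1: at line 6 remove [woxhw,qmss,fqnk] add [yfysx,ehf,ctxtg] -> 13 lines: rwvg ktmk mzzo frpv iofs zlwp yfysx ehf ctxtg sion wwdfv evb udbl
Hunk 2: at line 7 remove [ctxtg,sion] add [nxcqw,eshza] -> 13 lines: rwvg ktmk mzzo frpv iofs zlwp yfysx ehf nxcqw eshza wwdfv evb udbl
Hunk 3: at line 2 remove [mzzo,frpv,iofs] add [bzh,rewcx] -> 12 lines: rwvg ktmk bzh rewcx zlwp yfysx ehf nxcqw eshza wwdfv evb udbl
Hunk 4: at line 6 remove [nxcqw] add [mncd,xfjr] -> 13 lines: rwvg ktmk bzh rewcx zlwp yfysx ehf mncd xfjr eshza wwdfv evb udbl
Hunk 5: at line 1 remove [bzh] add [fwgq] -> 13 lines: rwvg ktmk fwgq rewcx zlwp yfysx ehf mncd xfjr eshza wwdfv evb udbl
Hunk 6: at line 5 remove [ehf,mncd] add [qjrz,qmab] -> 13 lines: rwvg ktmk fwgq rewcx zlwp yfysx qjrz qmab xfjr eshza wwdfv evb udbl
Hunk 7: at line 5 remove [qjrz] add [yfd,feay] -> 14 lines: rwvg ktmk fwgq rewcx zlwp yfysx yfd feay qmab xfjr eshza wwdfv evb udbl
Final line count: 14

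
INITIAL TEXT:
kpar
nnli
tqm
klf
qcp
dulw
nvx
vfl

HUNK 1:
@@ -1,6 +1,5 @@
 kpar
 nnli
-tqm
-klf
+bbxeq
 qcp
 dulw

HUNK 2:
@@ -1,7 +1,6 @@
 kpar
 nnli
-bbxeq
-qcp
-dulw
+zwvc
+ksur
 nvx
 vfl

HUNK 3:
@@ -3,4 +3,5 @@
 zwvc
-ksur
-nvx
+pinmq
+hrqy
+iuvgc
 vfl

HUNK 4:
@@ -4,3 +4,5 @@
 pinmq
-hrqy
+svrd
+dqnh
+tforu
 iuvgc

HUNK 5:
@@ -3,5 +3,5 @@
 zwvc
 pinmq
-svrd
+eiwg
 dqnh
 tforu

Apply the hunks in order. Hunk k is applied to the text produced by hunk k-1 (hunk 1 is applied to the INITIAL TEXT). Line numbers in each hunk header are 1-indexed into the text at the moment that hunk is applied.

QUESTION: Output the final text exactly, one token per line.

Answer: kpar
nnli
zwvc
pinmq
eiwg
dqnh
tforu
iuvgc
vfl

Derivation:
Hunk 1: at line 1 remove [tqm,klf] add [bbxeq] -> 7 lines: kpar nnli bbxeq qcp dulw nvx vfl
Hunk 2: at line 1 remove [bbxeq,qcp,dulw] add [zwvc,ksur] -> 6 lines: kpar nnli zwvc ksur nvx vfl
Hunk 3: at line 3 remove [ksur,nvx] add [pinmq,hrqy,iuvgc] -> 7 lines: kpar nnli zwvc pinmq hrqy iuvgc vfl
Hunk 4: at line 4 remove [hrqy] add [svrd,dqnh,tforu] -> 9 lines: kpar nnli zwvc pinmq svrd dqnh tforu iuvgc vfl
Hunk 5: at line 3 remove [svrd] add [eiwg] -> 9 lines: kpar nnli zwvc pinmq eiwg dqnh tforu iuvgc vfl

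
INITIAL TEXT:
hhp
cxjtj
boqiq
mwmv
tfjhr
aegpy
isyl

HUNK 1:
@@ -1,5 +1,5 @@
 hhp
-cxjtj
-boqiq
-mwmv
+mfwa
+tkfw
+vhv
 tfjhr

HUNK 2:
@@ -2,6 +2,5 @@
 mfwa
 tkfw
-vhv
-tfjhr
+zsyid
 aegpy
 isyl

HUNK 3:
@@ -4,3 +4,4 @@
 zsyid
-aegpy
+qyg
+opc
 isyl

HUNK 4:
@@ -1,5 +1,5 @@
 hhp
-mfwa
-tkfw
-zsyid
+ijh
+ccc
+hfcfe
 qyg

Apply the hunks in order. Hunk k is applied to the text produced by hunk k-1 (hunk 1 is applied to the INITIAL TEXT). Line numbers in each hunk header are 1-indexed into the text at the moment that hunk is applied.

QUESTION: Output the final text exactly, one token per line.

Hunk 1: at line 1 remove [cxjtj,boqiq,mwmv] add [mfwa,tkfw,vhv] -> 7 lines: hhp mfwa tkfw vhv tfjhr aegpy isyl
Hunk 2: at line 2 remove [vhv,tfjhr] add [zsyid] -> 6 lines: hhp mfwa tkfw zsyid aegpy isyl
Hunk 3: at line 4 remove [aegpy] add [qyg,opc] -> 7 lines: hhp mfwa tkfw zsyid qyg opc isyl
Hunk 4: at line 1 remove [mfwa,tkfw,zsyid] add [ijh,ccc,hfcfe] -> 7 lines: hhp ijh ccc hfcfe qyg opc isyl

Answer: hhp
ijh
ccc
hfcfe
qyg
opc
isyl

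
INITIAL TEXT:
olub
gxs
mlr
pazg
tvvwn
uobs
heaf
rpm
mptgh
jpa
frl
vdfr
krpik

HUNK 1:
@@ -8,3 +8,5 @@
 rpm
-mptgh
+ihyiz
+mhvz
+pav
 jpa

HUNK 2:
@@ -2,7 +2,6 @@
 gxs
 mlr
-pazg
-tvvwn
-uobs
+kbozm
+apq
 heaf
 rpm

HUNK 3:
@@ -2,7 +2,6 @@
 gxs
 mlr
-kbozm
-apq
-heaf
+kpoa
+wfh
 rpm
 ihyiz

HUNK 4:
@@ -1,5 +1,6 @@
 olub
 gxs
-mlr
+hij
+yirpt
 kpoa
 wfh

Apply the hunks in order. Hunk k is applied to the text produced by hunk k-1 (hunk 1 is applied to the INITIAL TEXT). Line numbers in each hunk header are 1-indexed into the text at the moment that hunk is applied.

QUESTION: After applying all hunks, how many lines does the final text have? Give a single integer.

Answer: 14

Derivation:
Hunk 1: at line 8 remove [mptgh] add [ihyiz,mhvz,pav] -> 15 lines: olub gxs mlr pazg tvvwn uobs heaf rpm ihyiz mhvz pav jpa frl vdfr krpik
Hunk 2: at line 2 remove [pazg,tvvwn,uobs] add [kbozm,apq] -> 14 lines: olub gxs mlr kbozm apq heaf rpm ihyiz mhvz pav jpa frl vdfr krpik
Hunk 3: at line 2 remove [kbozm,apq,heaf] add [kpoa,wfh] -> 13 lines: olub gxs mlr kpoa wfh rpm ihyiz mhvz pav jpa frl vdfr krpik
Hunk 4: at line 1 remove [mlr] add [hij,yirpt] -> 14 lines: olub gxs hij yirpt kpoa wfh rpm ihyiz mhvz pav jpa frl vdfr krpik
Final line count: 14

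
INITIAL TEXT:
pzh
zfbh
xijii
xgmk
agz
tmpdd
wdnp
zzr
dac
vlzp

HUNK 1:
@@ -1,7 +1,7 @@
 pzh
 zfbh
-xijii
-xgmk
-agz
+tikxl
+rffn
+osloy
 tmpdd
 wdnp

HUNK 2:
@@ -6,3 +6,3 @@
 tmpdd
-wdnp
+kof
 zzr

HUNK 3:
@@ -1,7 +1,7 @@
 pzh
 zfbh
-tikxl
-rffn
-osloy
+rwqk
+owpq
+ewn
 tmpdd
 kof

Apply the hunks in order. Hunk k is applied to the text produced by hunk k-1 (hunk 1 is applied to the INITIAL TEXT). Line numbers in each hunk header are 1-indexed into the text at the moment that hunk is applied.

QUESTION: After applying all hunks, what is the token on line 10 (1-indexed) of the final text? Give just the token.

Hunk 1: at line 1 remove [xijii,xgmk,agz] add [tikxl,rffn,osloy] -> 10 lines: pzh zfbh tikxl rffn osloy tmpdd wdnp zzr dac vlzp
Hunk 2: at line 6 remove [wdnp] add [kof] -> 10 lines: pzh zfbh tikxl rffn osloy tmpdd kof zzr dac vlzp
Hunk 3: at line 1 remove [tikxl,rffn,osloy] add [rwqk,owpq,ewn] -> 10 lines: pzh zfbh rwqk owpq ewn tmpdd kof zzr dac vlzp
Final line 10: vlzp

Answer: vlzp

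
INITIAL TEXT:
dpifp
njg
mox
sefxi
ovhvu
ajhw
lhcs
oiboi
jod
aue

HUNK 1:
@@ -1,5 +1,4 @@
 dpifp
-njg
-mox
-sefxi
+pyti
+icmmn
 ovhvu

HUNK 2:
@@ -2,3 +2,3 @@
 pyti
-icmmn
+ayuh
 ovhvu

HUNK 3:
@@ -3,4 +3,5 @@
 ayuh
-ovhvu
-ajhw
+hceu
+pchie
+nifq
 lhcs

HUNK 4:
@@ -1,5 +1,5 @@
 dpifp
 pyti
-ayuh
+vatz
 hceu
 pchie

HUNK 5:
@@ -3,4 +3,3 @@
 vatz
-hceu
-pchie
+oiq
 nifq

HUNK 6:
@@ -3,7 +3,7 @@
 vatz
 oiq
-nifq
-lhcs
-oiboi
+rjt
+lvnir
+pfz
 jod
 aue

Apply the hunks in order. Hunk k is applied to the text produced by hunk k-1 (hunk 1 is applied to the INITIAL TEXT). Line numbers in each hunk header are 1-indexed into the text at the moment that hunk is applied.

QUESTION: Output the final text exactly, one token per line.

Hunk 1: at line 1 remove [njg,mox,sefxi] add [pyti,icmmn] -> 9 lines: dpifp pyti icmmn ovhvu ajhw lhcs oiboi jod aue
Hunk 2: at line 2 remove [icmmn] add [ayuh] -> 9 lines: dpifp pyti ayuh ovhvu ajhw lhcs oiboi jod aue
Hunk 3: at line 3 remove [ovhvu,ajhw] add [hceu,pchie,nifq] -> 10 lines: dpifp pyti ayuh hceu pchie nifq lhcs oiboi jod aue
Hunk 4: at line 1 remove [ayuh] add [vatz] -> 10 lines: dpifp pyti vatz hceu pchie nifq lhcs oiboi jod aue
Hunk 5: at line 3 remove [hceu,pchie] add [oiq] -> 9 lines: dpifp pyti vatz oiq nifq lhcs oiboi jod aue
Hunk 6: at line 3 remove [nifq,lhcs,oiboi] add [rjt,lvnir,pfz] -> 9 lines: dpifp pyti vatz oiq rjt lvnir pfz jod aue

Answer: dpifp
pyti
vatz
oiq
rjt
lvnir
pfz
jod
aue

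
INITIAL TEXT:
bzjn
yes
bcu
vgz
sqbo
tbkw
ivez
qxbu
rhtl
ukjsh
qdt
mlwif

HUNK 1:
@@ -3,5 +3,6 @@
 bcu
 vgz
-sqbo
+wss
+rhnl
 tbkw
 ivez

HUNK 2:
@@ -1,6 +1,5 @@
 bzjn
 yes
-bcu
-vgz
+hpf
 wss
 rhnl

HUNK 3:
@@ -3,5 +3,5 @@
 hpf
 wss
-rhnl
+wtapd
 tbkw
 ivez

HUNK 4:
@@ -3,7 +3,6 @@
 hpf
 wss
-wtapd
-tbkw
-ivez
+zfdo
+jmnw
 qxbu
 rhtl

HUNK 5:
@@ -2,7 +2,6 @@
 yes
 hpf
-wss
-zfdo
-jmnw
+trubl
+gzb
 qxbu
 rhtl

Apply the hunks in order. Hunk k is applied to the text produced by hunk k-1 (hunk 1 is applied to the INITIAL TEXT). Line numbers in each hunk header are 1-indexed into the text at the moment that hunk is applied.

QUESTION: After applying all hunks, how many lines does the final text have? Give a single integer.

Hunk 1: at line 3 remove [sqbo] add [wss,rhnl] -> 13 lines: bzjn yes bcu vgz wss rhnl tbkw ivez qxbu rhtl ukjsh qdt mlwif
Hunk 2: at line 1 remove [bcu,vgz] add [hpf] -> 12 lines: bzjn yes hpf wss rhnl tbkw ivez qxbu rhtl ukjsh qdt mlwif
Hunk 3: at line 3 remove [rhnl] add [wtapd] -> 12 lines: bzjn yes hpf wss wtapd tbkw ivez qxbu rhtl ukjsh qdt mlwif
Hunk 4: at line 3 remove [wtapd,tbkw,ivez] add [zfdo,jmnw] -> 11 lines: bzjn yes hpf wss zfdo jmnw qxbu rhtl ukjsh qdt mlwif
Hunk 5: at line 2 remove [wss,zfdo,jmnw] add [trubl,gzb] -> 10 lines: bzjn yes hpf trubl gzb qxbu rhtl ukjsh qdt mlwif
Final line count: 10

Answer: 10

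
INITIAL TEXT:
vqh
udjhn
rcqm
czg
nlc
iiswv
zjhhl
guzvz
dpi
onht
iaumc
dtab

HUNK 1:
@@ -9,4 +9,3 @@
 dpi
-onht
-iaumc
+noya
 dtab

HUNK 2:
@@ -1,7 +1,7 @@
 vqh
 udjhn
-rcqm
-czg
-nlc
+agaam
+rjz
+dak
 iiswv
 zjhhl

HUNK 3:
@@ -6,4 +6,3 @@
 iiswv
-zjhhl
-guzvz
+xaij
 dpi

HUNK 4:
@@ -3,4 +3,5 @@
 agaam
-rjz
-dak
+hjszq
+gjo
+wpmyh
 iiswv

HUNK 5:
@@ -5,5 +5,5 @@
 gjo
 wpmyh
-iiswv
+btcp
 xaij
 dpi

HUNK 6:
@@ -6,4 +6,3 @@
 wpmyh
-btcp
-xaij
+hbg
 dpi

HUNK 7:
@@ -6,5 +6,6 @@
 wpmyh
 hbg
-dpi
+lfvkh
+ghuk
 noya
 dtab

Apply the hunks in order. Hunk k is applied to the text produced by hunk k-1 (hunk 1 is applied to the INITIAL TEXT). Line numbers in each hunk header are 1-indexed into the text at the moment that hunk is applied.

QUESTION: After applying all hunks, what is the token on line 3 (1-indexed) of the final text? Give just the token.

Hunk 1: at line 9 remove [onht,iaumc] add [noya] -> 11 lines: vqh udjhn rcqm czg nlc iiswv zjhhl guzvz dpi noya dtab
Hunk 2: at line 1 remove [rcqm,czg,nlc] add [agaam,rjz,dak] -> 11 lines: vqh udjhn agaam rjz dak iiswv zjhhl guzvz dpi noya dtab
Hunk 3: at line 6 remove [zjhhl,guzvz] add [xaij] -> 10 lines: vqh udjhn agaam rjz dak iiswv xaij dpi noya dtab
Hunk 4: at line 3 remove [rjz,dak] add [hjszq,gjo,wpmyh] -> 11 lines: vqh udjhn agaam hjszq gjo wpmyh iiswv xaij dpi noya dtab
Hunk 5: at line 5 remove [iiswv] add [btcp] -> 11 lines: vqh udjhn agaam hjszq gjo wpmyh btcp xaij dpi noya dtab
Hunk 6: at line 6 remove [btcp,xaij] add [hbg] -> 10 lines: vqh udjhn agaam hjszq gjo wpmyh hbg dpi noya dtab
Hunk 7: at line 6 remove [dpi] add [lfvkh,ghuk] -> 11 lines: vqh udjhn agaam hjszq gjo wpmyh hbg lfvkh ghuk noya dtab
Final line 3: agaam

Answer: agaam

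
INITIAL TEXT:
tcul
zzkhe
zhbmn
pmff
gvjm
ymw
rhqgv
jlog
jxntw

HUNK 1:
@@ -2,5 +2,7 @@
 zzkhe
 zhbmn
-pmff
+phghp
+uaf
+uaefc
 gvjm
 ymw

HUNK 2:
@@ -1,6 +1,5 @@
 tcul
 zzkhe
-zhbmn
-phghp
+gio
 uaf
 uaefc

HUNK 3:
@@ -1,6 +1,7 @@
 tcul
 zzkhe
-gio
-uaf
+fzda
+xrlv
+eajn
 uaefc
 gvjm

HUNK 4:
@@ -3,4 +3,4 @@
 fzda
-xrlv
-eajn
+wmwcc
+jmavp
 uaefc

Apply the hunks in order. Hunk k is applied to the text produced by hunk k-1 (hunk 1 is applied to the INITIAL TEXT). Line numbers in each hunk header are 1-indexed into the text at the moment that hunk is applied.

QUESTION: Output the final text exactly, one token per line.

Answer: tcul
zzkhe
fzda
wmwcc
jmavp
uaefc
gvjm
ymw
rhqgv
jlog
jxntw

Derivation:
Hunk 1: at line 2 remove [pmff] add [phghp,uaf,uaefc] -> 11 lines: tcul zzkhe zhbmn phghp uaf uaefc gvjm ymw rhqgv jlog jxntw
Hunk 2: at line 1 remove [zhbmn,phghp] add [gio] -> 10 lines: tcul zzkhe gio uaf uaefc gvjm ymw rhqgv jlog jxntw
Hunk 3: at line 1 remove [gio,uaf] add [fzda,xrlv,eajn] -> 11 lines: tcul zzkhe fzda xrlv eajn uaefc gvjm ymw rhqgv jlog jxntw
Hunk 4: at line 3 remove [xrlv,eajn] add [wmwcc,jmavp] -> 11 lines: tcul zzkhe fzda wmwcc jmavp uaefc gvjm ymw rhqgv jlog jxntw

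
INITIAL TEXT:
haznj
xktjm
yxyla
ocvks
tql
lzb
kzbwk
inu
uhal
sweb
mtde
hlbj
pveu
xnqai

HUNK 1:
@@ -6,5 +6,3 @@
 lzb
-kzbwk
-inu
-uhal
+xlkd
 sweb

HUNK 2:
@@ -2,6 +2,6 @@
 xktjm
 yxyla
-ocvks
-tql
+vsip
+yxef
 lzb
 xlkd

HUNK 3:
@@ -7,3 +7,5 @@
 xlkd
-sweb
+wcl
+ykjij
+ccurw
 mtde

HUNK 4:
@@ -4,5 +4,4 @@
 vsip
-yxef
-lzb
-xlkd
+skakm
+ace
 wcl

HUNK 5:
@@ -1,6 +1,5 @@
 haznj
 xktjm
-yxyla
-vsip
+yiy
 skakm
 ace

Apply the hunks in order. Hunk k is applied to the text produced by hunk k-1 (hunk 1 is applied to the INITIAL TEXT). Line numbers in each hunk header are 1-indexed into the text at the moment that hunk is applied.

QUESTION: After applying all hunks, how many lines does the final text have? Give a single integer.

Hunk 1: at line 6 remove [kzbwk,inu,uhal] add [xlkd] -> 12 lines: haznj xktjm yxyla ocvks tql lzb xlkd sweb mtde hlbj pveu xnqai
Hunk 2: at line 2 remove [ocvks,tql] add [vsip,yxef] -> 12 lines: haznj xktjm yxyla vsip yxef lzb xlkd sweb mtde hlbj pveu xnqai
Hunk 3: at line 7 remove [sweb] add [wcl,ykjij,ccurw] -> 14 lines: haznj xktjm yxyla vsip yxef lzb xlkd wcl ykjij ccurw mtde hlbj pveu xnqai
Hunk 4: at line 4 remove [yxef,lzb,xlkd] add [skakm,ace] -> 13 lines: haznj xktjm yxyla vsip skakm ace wcl ykjij ccurw mtde hlbj pveu xnqai
Hunk 5: at line 1 remove [yxyla,vsip] add [yiy] -> 12 lines: haznj xktjm yiy skakm ace wcl ykjij ccurw mtde hlbj pveu xnqai
Final line count: 12

Answer: 12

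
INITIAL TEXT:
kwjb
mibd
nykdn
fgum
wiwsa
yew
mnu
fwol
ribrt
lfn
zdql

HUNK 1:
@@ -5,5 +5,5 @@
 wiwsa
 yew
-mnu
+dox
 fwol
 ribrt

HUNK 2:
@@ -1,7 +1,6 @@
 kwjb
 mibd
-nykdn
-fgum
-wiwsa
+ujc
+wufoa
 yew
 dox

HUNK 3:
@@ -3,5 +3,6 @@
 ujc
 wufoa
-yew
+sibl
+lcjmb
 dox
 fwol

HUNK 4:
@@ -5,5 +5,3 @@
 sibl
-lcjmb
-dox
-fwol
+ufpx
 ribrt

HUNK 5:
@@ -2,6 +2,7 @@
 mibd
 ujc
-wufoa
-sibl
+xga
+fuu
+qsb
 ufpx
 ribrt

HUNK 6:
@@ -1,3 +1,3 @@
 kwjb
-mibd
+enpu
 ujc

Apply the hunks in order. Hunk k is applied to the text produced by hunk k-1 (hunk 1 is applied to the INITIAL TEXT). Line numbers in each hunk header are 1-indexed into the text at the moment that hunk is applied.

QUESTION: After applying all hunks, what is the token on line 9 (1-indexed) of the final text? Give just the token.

Hunk 1: at line 5 remove [mnu] add [dox] -> 11 lines: kwjb mibd nykdn fgum wiwsa yew dox fwol ribrt lfn zdql
Hunk 2: at line 1 remove [nykdn,fgum,wiwsa] add [ujc,wufoa] -> 10 lines: kwjb mibd ujc wufoa yew dox fwol ribrt lfn zdql
Hunk 3: at line 3 remove [yew] add [sibl,lcjmb] -> 11 lines: kwjb mibd ujc wufoa sibl lcjmb dox fwol ribrt lfn zdql
Hunk 4: at line 5 remove [lcjmb,dox,fwol] add [ufpx] -> 9 lines: kwjb mibd ujc wufoa sibl ufpx ribrt lfn zdql
Hunk 5: at line 2 remove [wufoa,sibl] add [xga,fuu,qsb] -> 10 lines: kwjb mibd ujc xga fuu qsb ufpx ribrt lfn zdql
Hunk 6: at line 1 remove [mibd] add [enpu] -> 10 lines: kwjb enpu ujc xga fuu qsb ufpx ribrt lfn zdql
Final line 9: lfn

Answer: lfn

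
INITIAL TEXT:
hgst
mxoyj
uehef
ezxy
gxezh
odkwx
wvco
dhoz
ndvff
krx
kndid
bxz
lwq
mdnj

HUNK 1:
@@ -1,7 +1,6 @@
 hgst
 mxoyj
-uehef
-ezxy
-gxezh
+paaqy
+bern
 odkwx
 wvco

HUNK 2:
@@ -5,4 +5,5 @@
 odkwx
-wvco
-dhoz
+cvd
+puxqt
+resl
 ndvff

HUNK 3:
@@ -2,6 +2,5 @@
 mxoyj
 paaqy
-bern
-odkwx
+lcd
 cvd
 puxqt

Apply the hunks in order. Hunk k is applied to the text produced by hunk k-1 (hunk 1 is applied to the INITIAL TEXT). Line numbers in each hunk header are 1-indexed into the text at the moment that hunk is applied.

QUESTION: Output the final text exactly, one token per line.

Answer: hgst
mxoyj
paaqy
lcd
cvd
puxqt
resl
ndvff
krx
kndid
bxz
lwq
mdnj

Derivation:
Hunk 1: at line 1 remove [uehef,ezxy,gxezh] add [paaqy,bern] -> 13 lines: hgst mxoyj paaqy bern odkwx wvco dhoz ndvff krx kndid bxz lwq mdnj
Hunk 2: at line 5 remove [wvco,dhoz] add [cvd,puxqt,resl] -> 14 lines: hgst mxoyj paaqy bern odkwx cvd puxqt resl ndvff krx kndid bxz lwq mdnj
Hunk 3: at line 2 remove [bern,odkwx] add [lcd] -> 13 lines: hgst mxoyj paaqy lcd cvd puxqt resl ndvff krx kndid bxz lwq mdnj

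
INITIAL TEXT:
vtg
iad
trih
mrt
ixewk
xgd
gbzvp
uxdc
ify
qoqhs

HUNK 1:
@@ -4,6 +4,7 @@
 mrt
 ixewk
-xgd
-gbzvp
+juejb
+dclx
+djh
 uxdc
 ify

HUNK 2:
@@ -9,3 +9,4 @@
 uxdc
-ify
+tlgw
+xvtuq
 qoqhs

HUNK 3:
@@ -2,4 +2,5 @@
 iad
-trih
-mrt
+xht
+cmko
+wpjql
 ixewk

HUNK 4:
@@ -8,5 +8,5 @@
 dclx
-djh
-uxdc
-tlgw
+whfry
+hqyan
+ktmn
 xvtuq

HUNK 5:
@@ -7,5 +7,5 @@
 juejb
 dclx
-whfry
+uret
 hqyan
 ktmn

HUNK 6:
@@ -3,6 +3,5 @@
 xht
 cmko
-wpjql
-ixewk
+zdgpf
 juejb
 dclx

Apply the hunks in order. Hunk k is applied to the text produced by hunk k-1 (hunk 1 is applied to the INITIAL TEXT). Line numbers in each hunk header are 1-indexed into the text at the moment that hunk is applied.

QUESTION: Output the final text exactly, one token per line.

Hunk 1: at line 4 remove [xgd,gbzvp] add [juejb,dclx,djh] -> 11 lines: vtg iad trih mrt ixewk juejb dclx djh uxdc ify qoqhs
Hunk 2: at line 9 remove [ify] add [tlgw,xvtuq] -> 12 lines: vtg iad trih mrt ixewk juejb dclx djh uxdc tlgw xvtuq qoqhs
Hunk 3: at line 2 remove [trih,mrt] add [xht,cmko,wpjql] -> 13 lines: vtg iad xht cmko wpjql ixewk juejb dclx djh uxdc tlgw xvtuq qoqhs
Hunk 4: at line 8 remove [djh,uxdc,tlgw] add [whfry,hqyan,ktmn] -> 13 lines: vtg iad xht cmko wpjql ixewk juejb dclx whfry hqyan ktmn xvtuq qoqhs
Hunk 5: at line 7 remove [whfry] add [uret] -> 13 lines: vtg iad xht cmko wpjql ixewk juejb dclx uret hqyan ktmn xvtuq qoqhs
Hunk 6: at line 3 remove [wpjql,ixewk] add [zdgpf] -> 12 lines: vtg iad xht cmko zdgpf juejb dclx uret hqyan ktmn xvtuq qoqhs

Answer: vtg
iad
xht
cmko
zdgpf
juejb
dclx
uret
hqyan
ktmn
xvtuq
qoqhs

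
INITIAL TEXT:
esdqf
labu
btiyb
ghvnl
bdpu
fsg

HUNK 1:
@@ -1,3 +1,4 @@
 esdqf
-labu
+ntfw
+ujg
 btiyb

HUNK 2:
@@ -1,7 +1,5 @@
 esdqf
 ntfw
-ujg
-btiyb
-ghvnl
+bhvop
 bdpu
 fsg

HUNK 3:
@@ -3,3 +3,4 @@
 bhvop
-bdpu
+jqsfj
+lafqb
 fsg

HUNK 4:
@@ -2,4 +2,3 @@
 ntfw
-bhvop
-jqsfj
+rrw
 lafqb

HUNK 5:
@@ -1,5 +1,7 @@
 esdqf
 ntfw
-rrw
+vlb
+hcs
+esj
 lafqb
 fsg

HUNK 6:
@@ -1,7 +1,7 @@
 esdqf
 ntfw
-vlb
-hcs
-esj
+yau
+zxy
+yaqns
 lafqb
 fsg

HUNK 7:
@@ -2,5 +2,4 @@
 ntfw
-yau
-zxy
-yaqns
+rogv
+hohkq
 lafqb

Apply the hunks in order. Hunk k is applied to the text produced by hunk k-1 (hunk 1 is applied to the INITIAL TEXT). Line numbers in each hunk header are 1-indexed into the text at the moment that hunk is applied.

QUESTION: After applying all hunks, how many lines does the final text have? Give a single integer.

Hunk 1: at line 1 remove [labu] add [ntfw,ujg] -> 7 lines: esdqf ntfw ujg btiyb ghvnl bdpu fsg
Hunk 2: at line 1 remove [ujg,btiyb,ghvnl] add [bhvop] -> 5 lines: esdqf ntfw bhvop bdpu fsg
Hunk 3: at line 3 remove [bdpu] add [jqsfj,lafqb] -> 6 lines: esdqf ntfw bhvop jqsfj lafqb fsg
Hunk 4: at line 2 remove [bhvop,jqsfj] add [rrw] -> 5 lines: esdqf ntfw rrw lafqb fsg
Hunk 5: at line 1 remove [rrw] add [vlb,hcs,esj] -> 7 lines: esdqf ntfw vlb hcs esj lafqb fsg
Hunk 6: at line 1 remove [vlb,hcs,esj] add [yau,zxy,yaqns] -> 7 lines: esdqf ntfw yau zxy yaqns lafqb fsg
Hunk 7: at line 2 remove [yau,zxy,yaqns] add [rogv,hohkq] -> 6 lines: esdqf ntfw rogv hohkq lafqb fsg
Final line count: 6

Answer: 6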